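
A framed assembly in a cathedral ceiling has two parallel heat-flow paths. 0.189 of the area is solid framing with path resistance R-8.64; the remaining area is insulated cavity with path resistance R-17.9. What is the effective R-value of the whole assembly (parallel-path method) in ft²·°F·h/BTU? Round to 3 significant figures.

14.9 ft²·°F·h/BTU

U_eff = 0.811/17.9 + 0.189/8.64 = 0.04531 + 0.02187 = 0.06718
R_eff = 1/U_eff = 14.88 ft²·°F·h/BTU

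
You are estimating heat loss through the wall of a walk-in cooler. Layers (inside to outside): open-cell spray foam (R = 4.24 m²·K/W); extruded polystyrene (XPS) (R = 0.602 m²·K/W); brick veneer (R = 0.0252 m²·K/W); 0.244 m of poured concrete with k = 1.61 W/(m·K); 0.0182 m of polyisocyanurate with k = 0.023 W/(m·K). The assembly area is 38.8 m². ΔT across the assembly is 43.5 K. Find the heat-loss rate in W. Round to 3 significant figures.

0.244/1.61 = 0.1516
0.0182/0.023 = 0.7913
R_total = 4.24 + 0.602 + 0.0252 + 0.1516 + 0.7913 = 5.81 m²·K/W
Q = A·ΔT/R = 38.8 × 43.5 / 5.81 = 290.5 W

290 W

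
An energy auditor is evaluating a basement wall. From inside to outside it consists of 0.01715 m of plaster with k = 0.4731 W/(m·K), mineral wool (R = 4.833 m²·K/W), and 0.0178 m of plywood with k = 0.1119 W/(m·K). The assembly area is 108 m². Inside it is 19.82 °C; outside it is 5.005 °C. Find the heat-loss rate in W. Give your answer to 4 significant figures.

0.01715/0.4731 = 0.03625
0.0178/0.1119 = 0.15907
R_total = 0.03625 + 4.833 + 0.15907 = 5.0283 m²·K/W
Q = A·ΔT/R = 108 × (19.82 − 5.005) / 5.0283 = 318.2 W

318.2 W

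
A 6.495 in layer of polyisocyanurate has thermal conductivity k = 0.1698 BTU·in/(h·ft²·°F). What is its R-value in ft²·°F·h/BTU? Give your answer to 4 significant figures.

R = L/k = 6.495/0.1698 = 38.251 ft²·°F·h/BTU

38.25 ft²·°F·h/BTU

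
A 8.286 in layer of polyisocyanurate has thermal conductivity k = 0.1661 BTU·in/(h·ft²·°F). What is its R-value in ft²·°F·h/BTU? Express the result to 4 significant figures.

R = L/k = 8.286/0.1661 = 49.886 ft²·°F·h/BTU

49.89 ft²·°F·h/BTU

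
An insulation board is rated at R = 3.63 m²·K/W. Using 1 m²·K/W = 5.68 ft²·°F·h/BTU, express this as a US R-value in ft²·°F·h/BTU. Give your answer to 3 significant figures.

R_US = 3.63 × 5.68 = 20.62

20.6 ft²·°F·h/BTU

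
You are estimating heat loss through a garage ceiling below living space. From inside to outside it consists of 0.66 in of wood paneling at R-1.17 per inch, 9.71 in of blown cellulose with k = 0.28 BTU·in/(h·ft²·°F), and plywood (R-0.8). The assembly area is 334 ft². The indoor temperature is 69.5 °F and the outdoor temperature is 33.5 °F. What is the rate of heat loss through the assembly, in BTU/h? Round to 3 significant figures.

332 BTU/h

0.66 × 1.17 = 0.7722
9.71/0.28 = 34.68
R_total = 0.7722 + 34.68 + 0.8 = 36.25 ft²·°F·h/BTU
Q = A·ΔT/R = 334 × (69.5 − 33.5) / 36.25 = 331.7 BTU/h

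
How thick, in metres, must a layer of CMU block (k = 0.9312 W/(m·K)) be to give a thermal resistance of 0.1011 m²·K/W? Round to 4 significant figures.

L = R·k = 0.1011 × 0.9312 = 0.094144 m

0.09414 m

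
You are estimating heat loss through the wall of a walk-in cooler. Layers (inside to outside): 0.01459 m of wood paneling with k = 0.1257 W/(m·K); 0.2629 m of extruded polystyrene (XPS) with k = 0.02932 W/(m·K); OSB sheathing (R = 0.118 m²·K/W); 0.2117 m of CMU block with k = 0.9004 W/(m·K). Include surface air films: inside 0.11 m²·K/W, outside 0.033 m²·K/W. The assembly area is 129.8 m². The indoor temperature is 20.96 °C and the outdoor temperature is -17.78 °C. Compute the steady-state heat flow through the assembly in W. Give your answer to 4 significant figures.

0.01459/0.1257 = 0.11607
0.2629/0.02932 = 8.9666
0.2117/0.9004 = 0.23512
R_total = 0.11 + 0.11607 + 8.9666 + 0.118 + 0.23512 + 0.033 = 9.5788 m²·K/W
Q = A·ΔT/R = 129.8 × (20.96 − (-17.78)) / 9.5788 = 524.96 W

525.0 W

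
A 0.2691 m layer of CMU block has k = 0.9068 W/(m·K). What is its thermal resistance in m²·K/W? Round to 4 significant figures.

0.2968 m²·K/W

R = L/k = 0.2691/0.9068 = 0.29676 m²·K/W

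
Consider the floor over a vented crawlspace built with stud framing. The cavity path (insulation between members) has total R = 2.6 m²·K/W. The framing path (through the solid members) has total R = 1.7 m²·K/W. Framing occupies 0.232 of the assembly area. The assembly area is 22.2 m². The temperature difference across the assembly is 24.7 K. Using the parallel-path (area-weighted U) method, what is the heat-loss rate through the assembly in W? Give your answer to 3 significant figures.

237 W

U_eff = 0.768/2.6 + 0.232/1.7 = 0.2954 + 0.1365 = 0.4319
R_eff = 1/U_eff = 2.316 m²·K/W
Q = 22.2 × 24.7 / 2.316 = 236.8 W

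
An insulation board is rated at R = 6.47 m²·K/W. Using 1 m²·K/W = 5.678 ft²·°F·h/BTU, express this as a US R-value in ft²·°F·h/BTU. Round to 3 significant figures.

R_US = 6.47 × 5.678 = 36.74

36.7 ft²·°F·h/BTU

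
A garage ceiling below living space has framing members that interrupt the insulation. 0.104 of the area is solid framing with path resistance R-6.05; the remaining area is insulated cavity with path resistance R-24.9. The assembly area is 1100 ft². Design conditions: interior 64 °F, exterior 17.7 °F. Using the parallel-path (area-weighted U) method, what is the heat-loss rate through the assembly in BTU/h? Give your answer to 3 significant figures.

U_eff = 0.896/24.9 + 0.104/6.05 = 0.03598 + 0.01719 = 0.05317
R_eff = 1/U_eff = 18.81 ft²·°F·h/BTU
Q = 1100 × (64 − 17.7) / 18.81 = 2708 BTU/h

2710 BTU/h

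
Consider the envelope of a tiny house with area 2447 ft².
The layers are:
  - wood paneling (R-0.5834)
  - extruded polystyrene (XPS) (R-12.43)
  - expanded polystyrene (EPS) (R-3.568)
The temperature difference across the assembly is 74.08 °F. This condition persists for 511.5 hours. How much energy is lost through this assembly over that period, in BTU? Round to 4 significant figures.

5592000 BTU

R_total = 0.5834 + 12.43 + 3.568 = 16.581 ft²·°F·h/BTU
Q = 2447 × 74.08 / 16.581 = 10932 BTU/h
E = 10932 × 511.5 = 5591900 BTU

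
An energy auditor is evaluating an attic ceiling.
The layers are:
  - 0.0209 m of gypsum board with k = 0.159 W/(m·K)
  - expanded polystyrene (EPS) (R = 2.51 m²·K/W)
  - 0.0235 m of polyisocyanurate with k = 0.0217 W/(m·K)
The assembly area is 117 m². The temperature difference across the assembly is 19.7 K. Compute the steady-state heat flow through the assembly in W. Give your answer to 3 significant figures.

619 W

0.0209/0.159 = 0.1314
0.0235/0.0217 = 1.083
R_total = 0.1314 + 2.51 + 1.083 = 3.724 m²·K/W
Q = A·ΔT/R = 117 × 19.7 / 3.724 = 618.9 W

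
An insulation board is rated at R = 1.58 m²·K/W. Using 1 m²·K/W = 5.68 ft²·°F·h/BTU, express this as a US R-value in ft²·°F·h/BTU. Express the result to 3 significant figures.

R_US = 1.58 × 5.68 = 8.974

8.97 ft²·°F·h/BTU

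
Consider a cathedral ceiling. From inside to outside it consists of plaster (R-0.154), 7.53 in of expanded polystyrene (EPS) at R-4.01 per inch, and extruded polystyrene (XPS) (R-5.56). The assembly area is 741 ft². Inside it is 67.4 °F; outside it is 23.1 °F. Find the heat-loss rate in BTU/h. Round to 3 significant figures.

7.53 × 4.01 = 30.2
R_total = 0.154 + 30.2 + 5.56 = 35.91 ft²·°F·h/BTU
Q = A·ΔT/R = 741 × (67.4 − 23.1) / 35.91 = 914.1 BTU/h

914 BTU/h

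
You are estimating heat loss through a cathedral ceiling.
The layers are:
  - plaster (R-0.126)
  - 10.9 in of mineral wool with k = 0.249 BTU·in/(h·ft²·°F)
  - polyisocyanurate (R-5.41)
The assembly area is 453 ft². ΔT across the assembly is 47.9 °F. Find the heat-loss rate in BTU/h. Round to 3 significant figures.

10.9/0.249 = 43.78
R_total = 0.126 + 43.78 + 5.41 = 49.31 ft²·°F·h/BTU
Q = A·ΔT/R = 453 × 47.9 / 49.31 = 440 BTU/h

440 BTU/h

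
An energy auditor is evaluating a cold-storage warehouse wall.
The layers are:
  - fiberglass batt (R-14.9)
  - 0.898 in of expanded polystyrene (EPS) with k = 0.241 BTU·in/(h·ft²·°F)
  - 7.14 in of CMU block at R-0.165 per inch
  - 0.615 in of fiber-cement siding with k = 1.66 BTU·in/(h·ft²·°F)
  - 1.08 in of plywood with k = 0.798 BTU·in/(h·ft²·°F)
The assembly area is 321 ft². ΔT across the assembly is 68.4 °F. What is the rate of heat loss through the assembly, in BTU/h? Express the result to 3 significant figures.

1020 BTU/h

0.898/0.241 = 3.726
7.14 × 0.165 = 1.178
0.615/1.66 = 0.3705
1.08/0.798 = 1.353
R_total = 14.9 + 3.726 + 1.178 + 0.3705 + 1.353 = 21.53 ft²·°F·h/BTU
Q = A·ΔT/R = 321 × 68.4 / 21.53 = 1020 BTU/h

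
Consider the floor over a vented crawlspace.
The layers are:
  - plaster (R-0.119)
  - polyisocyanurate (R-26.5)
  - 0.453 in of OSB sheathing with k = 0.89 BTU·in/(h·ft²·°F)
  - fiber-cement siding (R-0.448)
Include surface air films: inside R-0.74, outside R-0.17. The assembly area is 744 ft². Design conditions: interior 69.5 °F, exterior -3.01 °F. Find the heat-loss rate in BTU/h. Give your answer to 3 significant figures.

1890 BTU/h

0.453/0.89 = 0.509
R_total = 0.74 + 0.119 + 26.5 + 0.509 + 0.448 + 0.17 = 28.49 ft²·°F·h/BTU
Q = A·ΔT/R = 744 × (69.5 − (-3.01)) / 28.49 = 1894 BTU/h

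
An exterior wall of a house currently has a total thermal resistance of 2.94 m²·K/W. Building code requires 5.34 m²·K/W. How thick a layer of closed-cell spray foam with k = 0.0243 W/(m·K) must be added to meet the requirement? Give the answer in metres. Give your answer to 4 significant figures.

0.05832 m

ΔR = 5.34 − 2.94 = 2.4 m²·K/W
L = ΔR × k = 2.4 × 0.0243 = 0.05832 m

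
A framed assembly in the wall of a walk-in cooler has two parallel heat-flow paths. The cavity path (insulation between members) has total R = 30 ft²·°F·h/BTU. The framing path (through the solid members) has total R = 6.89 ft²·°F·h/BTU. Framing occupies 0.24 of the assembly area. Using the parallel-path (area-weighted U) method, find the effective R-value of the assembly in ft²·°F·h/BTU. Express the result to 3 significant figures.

16.6 ft²·°F·h/BTU

U_eff = 0.76/30 + 0.24/6.89 = 0.02533 + 0.03483 = 0.06017
R_eff = 1/U_eff = 16.62 ft²·°F·h/BTU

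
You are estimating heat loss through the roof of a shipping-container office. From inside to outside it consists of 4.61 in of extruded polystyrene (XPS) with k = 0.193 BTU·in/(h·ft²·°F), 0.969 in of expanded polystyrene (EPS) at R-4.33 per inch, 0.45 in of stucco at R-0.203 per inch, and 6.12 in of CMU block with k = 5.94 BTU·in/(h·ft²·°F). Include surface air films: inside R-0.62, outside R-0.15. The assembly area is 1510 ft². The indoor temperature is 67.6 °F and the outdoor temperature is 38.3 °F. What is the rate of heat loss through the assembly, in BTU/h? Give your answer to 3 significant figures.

1480 BTU/h

4.61/0.193 = 23.89
0.969 × 4.33 = 4.196
0.45 × 0.203 = 0.09135
6.12/5.94 = 1.03
R_total = 0.62 + 23.89 + 4.196 + 0.09135 + 1.03 + 0.15 = 29.97 ft²·°F·h/BTU
Q = A·ΔT/R = 1510 × (67.6 − 38.3) / 29.97 = 1476 BTU/h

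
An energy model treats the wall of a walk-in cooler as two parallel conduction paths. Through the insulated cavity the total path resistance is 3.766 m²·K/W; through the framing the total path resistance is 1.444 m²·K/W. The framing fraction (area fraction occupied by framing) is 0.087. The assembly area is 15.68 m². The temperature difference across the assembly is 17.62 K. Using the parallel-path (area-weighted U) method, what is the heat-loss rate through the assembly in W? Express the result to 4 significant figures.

U_eff = 0.913/3.766 + 0.087/1.444 = 0.24243 + 0.060249 = 0.30268
R_eff = 1/U_eff = 3.3038 m²·K/W
Q = 15.68 × 17.62 / 3.3038 = 83.625 W

83.63 W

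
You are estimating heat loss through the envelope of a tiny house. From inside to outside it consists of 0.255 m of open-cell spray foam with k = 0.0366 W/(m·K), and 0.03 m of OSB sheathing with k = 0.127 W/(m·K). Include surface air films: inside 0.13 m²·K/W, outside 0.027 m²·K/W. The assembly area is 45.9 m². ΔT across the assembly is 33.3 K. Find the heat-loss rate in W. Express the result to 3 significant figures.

0.255/0.0366 = 6.967
0.03/0.127 = 0.2362
R_total = 0.13 + 6.967 + 0.2362 + 0.027 = 7.36 m²·K/W
Q = A·ΔT/R = 45.9 × 33.3 / 7.36 = 207.7 W

208 W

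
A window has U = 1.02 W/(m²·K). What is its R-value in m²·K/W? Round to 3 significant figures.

0.980 m²·K/W

R = 1/U = 1/1.02 = 0.9804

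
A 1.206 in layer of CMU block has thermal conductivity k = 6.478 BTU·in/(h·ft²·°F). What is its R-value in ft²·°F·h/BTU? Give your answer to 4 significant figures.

0.1862 ft²·°F·h/BTU

R = L/k = 1.206/6.478 = 0.18617 ft²·°F·h/BTU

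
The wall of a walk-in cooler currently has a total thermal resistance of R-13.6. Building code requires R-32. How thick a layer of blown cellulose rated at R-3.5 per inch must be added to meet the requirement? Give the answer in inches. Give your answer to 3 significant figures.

ΔR = 32 − 13.6 = 18.4 ft²·°F·h/BTU
L = ΔR / (R/in) = 18.4/3.5 = 5.257 in

5.26 in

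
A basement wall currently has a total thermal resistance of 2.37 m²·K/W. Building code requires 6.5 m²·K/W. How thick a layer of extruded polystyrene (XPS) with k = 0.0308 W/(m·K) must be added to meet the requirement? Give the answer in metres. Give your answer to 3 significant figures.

0.127 m

ΔR = 6.5 − 2.37 = 4.13 m²·K/W
L = ΔR × k = 4.13 × 0.0308 = 0.1272 m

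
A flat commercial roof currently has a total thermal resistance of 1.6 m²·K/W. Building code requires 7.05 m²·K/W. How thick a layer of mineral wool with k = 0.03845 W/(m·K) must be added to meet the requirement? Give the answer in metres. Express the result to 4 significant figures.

ΔR = 7.05 − 1.6 = 5.45 m²·K/W
L = ΔR × k = 5.45 × 0.03845 = 0.20955 m

0.2096 m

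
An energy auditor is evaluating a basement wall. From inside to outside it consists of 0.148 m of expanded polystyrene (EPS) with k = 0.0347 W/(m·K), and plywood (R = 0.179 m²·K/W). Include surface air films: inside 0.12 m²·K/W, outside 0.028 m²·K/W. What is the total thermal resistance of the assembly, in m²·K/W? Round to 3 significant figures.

4.59 m²·K/W

0.148/0.0347 = 4.265
R_total = 0.12 + 4.265 + 0.179 + 0.028 = 4.592 m²·K/W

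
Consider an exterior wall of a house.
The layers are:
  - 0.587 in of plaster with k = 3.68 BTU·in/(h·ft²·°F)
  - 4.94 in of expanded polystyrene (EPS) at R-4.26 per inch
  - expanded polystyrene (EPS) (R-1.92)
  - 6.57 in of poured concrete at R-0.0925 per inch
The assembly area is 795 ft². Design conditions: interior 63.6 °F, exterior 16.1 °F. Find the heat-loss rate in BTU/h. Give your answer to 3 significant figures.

0.587/3.68 = 0.1595
4.94 × 4.26 = 21.04
6.57 × 0.0925 = 0.6077
R_total = 0.1595 + 21.04 + 1.92 + 0.6077 = 23.73 ft²·°F·h/BTU
Q = A·ΔT/R = 795 × (63.6 − 16.1) / 23.73 = 1591 BTU/h

1590 BTU/h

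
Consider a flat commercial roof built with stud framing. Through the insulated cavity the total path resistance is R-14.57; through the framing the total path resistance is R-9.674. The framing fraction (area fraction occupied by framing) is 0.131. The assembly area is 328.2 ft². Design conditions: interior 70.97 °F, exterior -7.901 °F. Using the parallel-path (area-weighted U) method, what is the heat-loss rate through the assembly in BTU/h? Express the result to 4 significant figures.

1894 BTU/h

U_eff = 0.869/14.57 + 0.131/9.674 = 0.059643 + 0.013541 = 0.073185
R_eff = 1/U_eff = 13.664 ft²·°F·h/BTU
Q = 328.2 × (70.97 − (-7.901)) / 13.664 = 1894.4 BTU/h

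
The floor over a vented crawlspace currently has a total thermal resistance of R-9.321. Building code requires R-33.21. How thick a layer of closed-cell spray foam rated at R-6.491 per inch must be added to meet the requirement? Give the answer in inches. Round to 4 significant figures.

ΔR = 33.21 − 9.321 = 23.889 ft²·°F·h/BTU
L = ΔR / (R/in) = 23.889/6.491 = 3.6803 in

3.680 in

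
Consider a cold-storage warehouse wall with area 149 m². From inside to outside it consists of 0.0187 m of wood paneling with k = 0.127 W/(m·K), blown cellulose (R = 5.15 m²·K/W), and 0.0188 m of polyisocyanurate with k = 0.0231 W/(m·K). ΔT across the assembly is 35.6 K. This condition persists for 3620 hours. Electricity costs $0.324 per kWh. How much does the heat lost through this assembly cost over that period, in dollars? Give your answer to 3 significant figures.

1020 dollars

0.0187/0.127 = 0.1472
0.0188/0.0231 = 0.8139
R_total = 0.1472 + 5.15 + 0.8139 = 6.111 m²·K/W
Q = 149 × 35.6 / 6.111 = 868 W
E = 868 W × 3620 h / 1000 = 3142 kWh
Cost = 3142 × 0.324 = $1018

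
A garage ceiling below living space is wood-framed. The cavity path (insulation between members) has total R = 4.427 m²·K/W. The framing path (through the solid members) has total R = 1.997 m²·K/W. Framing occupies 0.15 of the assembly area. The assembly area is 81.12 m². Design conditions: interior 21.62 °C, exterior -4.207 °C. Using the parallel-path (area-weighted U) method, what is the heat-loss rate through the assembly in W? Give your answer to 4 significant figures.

559.6 W

U_eff = 0.85/4.427 + 0.15/1.997 = 0.192 + 0.075113 = 0.26712
R_eff = 1/U_eff = 3.7437 m²·K/W
Q = 81.12 × (21.62 − (-4.207)) / 3.7437 = 559.63 W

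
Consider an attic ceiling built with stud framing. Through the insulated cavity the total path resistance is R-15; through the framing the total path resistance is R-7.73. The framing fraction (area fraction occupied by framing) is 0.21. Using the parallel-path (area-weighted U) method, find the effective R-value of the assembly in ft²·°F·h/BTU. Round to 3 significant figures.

U_eff = 0.79/15 + 0.21/7.73 = 0.05267 + 0.02717 = 0.07983
R_eff = 1/U_eff = 12.53 ft²·°F·h/BTU

12.5 ft²·°F·h/BTU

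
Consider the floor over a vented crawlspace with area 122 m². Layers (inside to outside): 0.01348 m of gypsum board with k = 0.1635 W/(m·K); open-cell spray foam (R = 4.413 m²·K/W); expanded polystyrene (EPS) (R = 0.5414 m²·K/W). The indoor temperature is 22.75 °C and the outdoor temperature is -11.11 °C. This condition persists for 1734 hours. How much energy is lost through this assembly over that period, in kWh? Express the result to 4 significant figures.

1422 kWh

0.01348/0.1635 = 0.082446
R_total = 0.082446 + 4.413 + 0.5414 = 5.0368 m²·K/W
Q = 122 × (22.75 − (-11.11)) / 5.0368 = 820.14 W
E = 820.14 W × 1734 h / 1000 = 1422.1 kWh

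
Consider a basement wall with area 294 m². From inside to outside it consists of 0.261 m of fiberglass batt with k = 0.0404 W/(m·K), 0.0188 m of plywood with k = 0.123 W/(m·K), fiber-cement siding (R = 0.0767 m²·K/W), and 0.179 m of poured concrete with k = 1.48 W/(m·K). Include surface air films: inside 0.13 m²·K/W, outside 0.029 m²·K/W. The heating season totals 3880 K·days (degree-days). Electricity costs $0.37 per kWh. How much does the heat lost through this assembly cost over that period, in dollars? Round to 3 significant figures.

1450 dollars

0.261/0.0404 = 6.46
0.0188/0.123 = 0.1528
0.179/1.48 = 0.1209
R_total = 0.13 + 6.46 + 0.1528 + 0.0767 + 0.1209 + 0.029 = 6.97 m²·K/W
E = A × HDD × 24 / R / 1000 = 294 × 3880 × 24 / 6.97 / 1000 = 3928 kWh
Cost = 3928 × 0.37 = $1453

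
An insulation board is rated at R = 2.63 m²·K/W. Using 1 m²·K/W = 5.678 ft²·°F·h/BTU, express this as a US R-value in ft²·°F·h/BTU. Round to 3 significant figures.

R_US = 2.63 × 5.678 = 14.93

14.9 ft²·°F·h/BTU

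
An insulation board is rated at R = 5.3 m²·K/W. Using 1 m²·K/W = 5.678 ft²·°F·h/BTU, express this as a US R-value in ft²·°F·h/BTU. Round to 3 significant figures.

R_US = 5.3 × 5.678 = 30.09

30.1 ft²·°F·h/BTU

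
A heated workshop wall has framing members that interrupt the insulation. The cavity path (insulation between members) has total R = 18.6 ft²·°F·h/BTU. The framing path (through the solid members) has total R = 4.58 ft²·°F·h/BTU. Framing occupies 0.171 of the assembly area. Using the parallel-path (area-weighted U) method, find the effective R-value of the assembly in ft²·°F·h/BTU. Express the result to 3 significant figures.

U_eff = 0.829/18.6 + 0.171/4.58 = 0.04457 + 0.03734 = 0.08191
R_eff = 1/U_eff = 12.21 ft²·°F·h/BTU

12.2 ft²·°F·h/BTU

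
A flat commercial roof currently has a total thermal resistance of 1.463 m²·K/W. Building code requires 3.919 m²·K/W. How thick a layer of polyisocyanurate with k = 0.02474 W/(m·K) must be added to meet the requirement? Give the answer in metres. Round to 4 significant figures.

0.06076 m

ΔR = 3.919 − 1.463 = 2.456 m²·K/W
L = ΔR × k = 2.456 × 0.02474 = 0.060761 m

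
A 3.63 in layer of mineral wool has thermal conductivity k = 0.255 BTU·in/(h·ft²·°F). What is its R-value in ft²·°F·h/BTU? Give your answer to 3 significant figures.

R = L/k = 3.63/0.255 = 14.24 ft²·°F·h/BTU

14.2 ft²·°F·h/BTU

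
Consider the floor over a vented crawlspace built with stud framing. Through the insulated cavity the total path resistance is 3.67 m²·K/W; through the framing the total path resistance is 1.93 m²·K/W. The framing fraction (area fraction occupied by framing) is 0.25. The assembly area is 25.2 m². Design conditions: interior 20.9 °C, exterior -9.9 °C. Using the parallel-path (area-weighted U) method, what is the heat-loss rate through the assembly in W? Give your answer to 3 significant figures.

U_eff = 0.75/3.67 + 0.25/1.93 = 0.2044 + 0.1295 = 0.3339
R_eff = 1/U_eff = 2.995 m²·K/W
Q = 25.2 × (20.9 − (-9.9)) / 2.995 = 259.2 W

259 W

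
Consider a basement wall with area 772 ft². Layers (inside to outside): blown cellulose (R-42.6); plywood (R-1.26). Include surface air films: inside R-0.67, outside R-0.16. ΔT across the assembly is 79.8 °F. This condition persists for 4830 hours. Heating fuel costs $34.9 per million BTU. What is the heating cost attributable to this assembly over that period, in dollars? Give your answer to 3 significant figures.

232 dollars

R_total = 0.67 + 42.6 + 1.26 + 0.16 = 44.69 ft²·°F·h/BTU
Q = 772 × 79.8 / 44.69 = 1379 BTU/h
E = 1379 × 4830 = 6658000 BTU
Cost = 6658000/10⁶ × 34.9 = $232.4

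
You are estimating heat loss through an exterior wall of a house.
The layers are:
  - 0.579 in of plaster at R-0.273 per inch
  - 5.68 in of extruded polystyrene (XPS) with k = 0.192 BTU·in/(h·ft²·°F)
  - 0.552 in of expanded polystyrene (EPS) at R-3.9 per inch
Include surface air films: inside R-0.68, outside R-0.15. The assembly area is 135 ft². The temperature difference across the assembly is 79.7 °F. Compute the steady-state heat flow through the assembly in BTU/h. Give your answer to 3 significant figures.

329 BTU/h

0.579 × 0.273 = 0.1581
5.68/0.192 = 29.58
0.552 × 3.9 = 2.153
R_total = 0.68 + 0.1581 + 29.58 + 2.153 + 0.15 = 32.72 ft²·°F·h/BTU
Q = A·ΔT/R = 135 × 79.7 / 32.72 = 328.8 BTU/h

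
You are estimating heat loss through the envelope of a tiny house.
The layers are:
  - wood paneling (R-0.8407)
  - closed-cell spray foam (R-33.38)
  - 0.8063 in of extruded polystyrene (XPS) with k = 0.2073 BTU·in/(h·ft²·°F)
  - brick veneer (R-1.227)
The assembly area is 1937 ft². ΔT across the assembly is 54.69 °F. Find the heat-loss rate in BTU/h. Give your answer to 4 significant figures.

2693 BTU/h

0.8063/0.2073 = 3.8895
R_total = 0.8407 + 33.38 + 3.8895 + 1.227 = 39.337 ft²·°F·h/BTU
Q = A·ΔT/R = 1937 × 54.69 / 39.337 = 2693 BTU/h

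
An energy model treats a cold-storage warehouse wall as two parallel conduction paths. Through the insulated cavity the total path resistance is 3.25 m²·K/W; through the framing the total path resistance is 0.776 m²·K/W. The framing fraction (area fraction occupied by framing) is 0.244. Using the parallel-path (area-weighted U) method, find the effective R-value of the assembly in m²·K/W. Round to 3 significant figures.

U_eff = 0.756/3.25 + 0.244/0.776 = 0.2326 + 0.3144 = 0.547
R_eff = 1/U_eff = 1.828 m²·K/W

1.83 m²·K/W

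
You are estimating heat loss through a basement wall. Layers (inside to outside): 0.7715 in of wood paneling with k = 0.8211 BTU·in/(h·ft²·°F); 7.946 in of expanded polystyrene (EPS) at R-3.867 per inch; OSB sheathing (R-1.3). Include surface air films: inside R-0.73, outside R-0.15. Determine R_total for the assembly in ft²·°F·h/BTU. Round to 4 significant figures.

33.85 ft²·°F·h/BTU

0.7715/0.8211 = 0.93959
7.946 × 3.867 = 30.727
R_total = 0.73 + 0.93959 + 30.727 + 1.3 + 0.15 = 33.847 ft²·°F·h/BTU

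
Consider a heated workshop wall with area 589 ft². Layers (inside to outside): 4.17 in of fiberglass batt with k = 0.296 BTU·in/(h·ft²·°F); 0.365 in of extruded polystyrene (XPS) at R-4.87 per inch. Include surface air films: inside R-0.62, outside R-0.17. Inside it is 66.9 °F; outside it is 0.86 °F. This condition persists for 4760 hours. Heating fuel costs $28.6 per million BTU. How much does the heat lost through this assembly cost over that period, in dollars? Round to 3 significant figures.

4.17/0.296 = 14.09
0.365 × 4.87 = 1.778
R_total = 0.62 + 14.09 + 1.778 + 0.17 = 16.66 ft²·°F·h/BTU
Q = 589 × (66.9 − 0.86) / 16.66 = 2335 BTU/h
E = 2335 × 4760 = 11120000 BTU
Cost = 11120000/10⁶ × 28.6 = $317.9

318 dollars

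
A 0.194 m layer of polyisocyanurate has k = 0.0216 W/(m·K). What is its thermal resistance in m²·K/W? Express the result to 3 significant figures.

R = L/k = 0.194/0.0216 = 8.981 m²·K/W

8.98 m²·K/W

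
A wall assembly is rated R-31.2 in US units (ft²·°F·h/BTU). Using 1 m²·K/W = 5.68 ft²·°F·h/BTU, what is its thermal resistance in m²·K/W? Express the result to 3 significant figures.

5.49 m²·K/W

R_SI = 31.2/5.68 = 5.493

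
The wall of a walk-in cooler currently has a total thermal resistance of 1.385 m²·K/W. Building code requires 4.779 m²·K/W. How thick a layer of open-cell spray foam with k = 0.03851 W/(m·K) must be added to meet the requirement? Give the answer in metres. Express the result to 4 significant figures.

ΔR = 4.779 − 1.385 = 3.394 m²·K/W
L = ΔR × k = 3.394 × 0.03851 = 0.1307 m

0.1307 m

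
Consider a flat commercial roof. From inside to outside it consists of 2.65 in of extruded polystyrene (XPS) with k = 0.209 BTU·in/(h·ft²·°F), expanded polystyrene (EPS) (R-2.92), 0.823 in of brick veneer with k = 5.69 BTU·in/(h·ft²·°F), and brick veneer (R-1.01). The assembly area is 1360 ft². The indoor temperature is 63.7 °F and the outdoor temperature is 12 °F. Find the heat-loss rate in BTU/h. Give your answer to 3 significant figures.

2.65/0.209 = 12.68
0.823/5.69 = 0.1446
R_total = 12.68 + 2.92 + 0.1446 + 1.01 = 16.75 ft²·°F·h/BTU
Q = A·ΔT/R = 1360 × (63.7 − 12) / 16.75 = 4197 BTU/h

4200 BTU/h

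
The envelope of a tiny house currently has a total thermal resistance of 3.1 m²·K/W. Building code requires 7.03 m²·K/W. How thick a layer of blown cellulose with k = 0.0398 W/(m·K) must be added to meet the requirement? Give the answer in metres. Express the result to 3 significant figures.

ΔR = 7.03 − 3.1 = 3.93 m²·K/W
L = ΔR × k = 3.93 × 0.0398 = 0.1564 m

0.156 m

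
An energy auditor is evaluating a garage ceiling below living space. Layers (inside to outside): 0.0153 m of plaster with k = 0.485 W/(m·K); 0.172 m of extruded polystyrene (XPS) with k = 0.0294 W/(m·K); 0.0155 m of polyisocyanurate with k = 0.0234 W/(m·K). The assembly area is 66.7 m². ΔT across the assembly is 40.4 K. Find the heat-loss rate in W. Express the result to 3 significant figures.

0.0153/0.485 = 0.03155
0.172/0.0294 = 5.85
0.0155/0.0234 = 0.6624
R_total = 0.03155 + 5.85 + 0.6624 = 6.544 m²·K/W
Q = A·ΔT/R = 66.7 × 40.4 / 6.544 = 411.8 W

412 W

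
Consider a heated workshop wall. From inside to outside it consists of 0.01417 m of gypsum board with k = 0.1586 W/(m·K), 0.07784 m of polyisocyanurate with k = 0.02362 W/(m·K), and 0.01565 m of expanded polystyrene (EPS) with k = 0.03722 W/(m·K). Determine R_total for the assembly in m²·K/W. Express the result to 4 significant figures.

3.805 m²·K/W

0.01417/0.1586 = 0.089344
0.07784/0.02362 = 3.2955
0.01565/0.03722 = 0.42047
R_total = 0.089344 + 3.2955 + 0.42047 = 3.8053 m²·K/W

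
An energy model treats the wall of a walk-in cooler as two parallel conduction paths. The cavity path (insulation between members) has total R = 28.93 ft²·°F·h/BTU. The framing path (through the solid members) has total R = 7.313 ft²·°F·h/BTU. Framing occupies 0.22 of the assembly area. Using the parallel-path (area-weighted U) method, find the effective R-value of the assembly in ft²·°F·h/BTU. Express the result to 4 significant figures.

17.53 ft²·°F·h/BTU

U_eff = 0.78/28.93 + 0.22/7.313 = 0.026962 + 0.030083 = 0.057045
R_eff = 1/U_eff = 17.53 ft²·°F·h/BTU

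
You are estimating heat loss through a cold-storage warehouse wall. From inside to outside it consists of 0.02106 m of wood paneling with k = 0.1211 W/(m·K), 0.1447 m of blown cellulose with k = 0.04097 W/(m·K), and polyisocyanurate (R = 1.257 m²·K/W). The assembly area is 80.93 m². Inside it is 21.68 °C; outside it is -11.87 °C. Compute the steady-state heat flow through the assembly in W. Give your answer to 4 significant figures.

0.02106/0.1211 = 0.17391
0.1447/0.04097 = 3.5319
R_total = 0.17391 + 3.5319 + 1.257 = 4.9628 m²·K/W
Q = A·ΔT/R = 80.93 × (21.68 − (-11.87)) / 4.9628 = 547.12 W

547.1 W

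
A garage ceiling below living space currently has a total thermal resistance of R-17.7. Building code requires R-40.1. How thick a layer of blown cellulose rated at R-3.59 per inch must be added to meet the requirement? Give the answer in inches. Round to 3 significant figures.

ΔR = 40.1 − 17.7 = 22.4 ft²·°F·h/BTU
L = ΔR / (R/in) = 22.4/3.59 = 6.24 in

6.24 in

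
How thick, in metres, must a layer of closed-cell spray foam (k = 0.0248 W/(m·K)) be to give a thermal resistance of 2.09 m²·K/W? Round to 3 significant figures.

0.0518 m

L = R·k = 2.09 × 0.0248 = 0.05183 m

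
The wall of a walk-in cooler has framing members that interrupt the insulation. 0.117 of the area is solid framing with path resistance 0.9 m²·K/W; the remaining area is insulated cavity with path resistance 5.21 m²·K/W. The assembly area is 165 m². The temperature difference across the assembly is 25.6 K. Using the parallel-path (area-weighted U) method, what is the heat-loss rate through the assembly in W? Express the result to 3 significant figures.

U_eff = 0.883/5.21 + 0.117/0.9 = 0.1695 + 0.13 = 0.2995
R_eff = 1/U_eff = 3.339 m²·K/W
Q = 165 × 25.6 / 3.339 = 1265 W

1270 W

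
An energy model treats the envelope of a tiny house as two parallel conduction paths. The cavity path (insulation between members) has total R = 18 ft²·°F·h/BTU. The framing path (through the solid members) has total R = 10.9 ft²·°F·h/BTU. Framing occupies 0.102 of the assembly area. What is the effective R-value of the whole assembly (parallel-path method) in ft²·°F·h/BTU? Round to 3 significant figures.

16.9 ft²·°F·h/BTU

U_eff = 0.898/18 + 0.102/10.9 = 0.04989 + 0.009358 = 0.05925
R_eff = 1/U_eff = 16.88 ft²·°F·h/BTU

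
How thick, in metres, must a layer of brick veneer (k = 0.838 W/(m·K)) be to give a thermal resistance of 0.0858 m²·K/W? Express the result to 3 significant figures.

L = R·k = 0.0858 × 0.838 = 0.0719 m

0.0719 m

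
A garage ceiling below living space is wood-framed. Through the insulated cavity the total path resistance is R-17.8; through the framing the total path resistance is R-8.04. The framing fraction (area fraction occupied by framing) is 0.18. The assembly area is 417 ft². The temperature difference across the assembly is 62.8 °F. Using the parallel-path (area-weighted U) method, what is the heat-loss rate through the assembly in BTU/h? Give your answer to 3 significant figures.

U_eff = 0.82/17.8 + 0.18/8.04 = 0.04607 + 0.02239 = 0.06846
R_eff = 1/U_eff = 14.61 ft²·°F·h/BTU
Q = 417 × 62.8 / 14.61 = 1793 BTU/h

1790 BTU/h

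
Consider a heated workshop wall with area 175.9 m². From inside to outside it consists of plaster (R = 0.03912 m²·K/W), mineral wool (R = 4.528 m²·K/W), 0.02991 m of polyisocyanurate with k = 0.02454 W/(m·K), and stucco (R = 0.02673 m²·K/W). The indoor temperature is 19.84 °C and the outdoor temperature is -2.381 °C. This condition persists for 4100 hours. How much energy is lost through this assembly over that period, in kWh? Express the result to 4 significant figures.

2757 kWh

0.02991/0.02454 = 1.2188
R_total = 0.03912 + 4.528 + 1.2188 + 0.02673 = 5.8127 m²·K/W
Q = 175.9 × (19.84 − (-2.381)) / 5.8127 = 672.44 W
E = 672.44 W × 4100 h / 1000 = 2757 kWh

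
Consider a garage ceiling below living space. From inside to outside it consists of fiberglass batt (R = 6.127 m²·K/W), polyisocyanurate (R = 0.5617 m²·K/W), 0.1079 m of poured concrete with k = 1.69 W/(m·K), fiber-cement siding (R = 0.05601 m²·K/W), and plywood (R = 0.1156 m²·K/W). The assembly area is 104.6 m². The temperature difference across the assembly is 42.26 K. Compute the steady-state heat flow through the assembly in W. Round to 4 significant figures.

638.4 W

0.1079/1.69 = 0.063846
R_total = 6.127 + 0.5617 + 0.063846 + 0.05601 + 0.1156 = 6.9242 m²·K/W
Q = A·ΔT/R = 104.6 × 42.26 / 6.9242 = 638.4 W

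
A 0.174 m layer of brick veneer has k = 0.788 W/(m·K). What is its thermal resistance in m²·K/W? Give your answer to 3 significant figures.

R = L/k = 0.174/0.788 = 0.2208 m²·K/W

0.221 m²·K/W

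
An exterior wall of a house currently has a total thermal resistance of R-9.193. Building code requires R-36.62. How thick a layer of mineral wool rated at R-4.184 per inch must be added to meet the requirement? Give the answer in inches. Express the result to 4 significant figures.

6.555 in

ΔR = 36.62 − 9.193 = 27.427 ft²·°F·h/BTU
L = ΔR / (R/in) = 27.427/4.184 = 6.5552 in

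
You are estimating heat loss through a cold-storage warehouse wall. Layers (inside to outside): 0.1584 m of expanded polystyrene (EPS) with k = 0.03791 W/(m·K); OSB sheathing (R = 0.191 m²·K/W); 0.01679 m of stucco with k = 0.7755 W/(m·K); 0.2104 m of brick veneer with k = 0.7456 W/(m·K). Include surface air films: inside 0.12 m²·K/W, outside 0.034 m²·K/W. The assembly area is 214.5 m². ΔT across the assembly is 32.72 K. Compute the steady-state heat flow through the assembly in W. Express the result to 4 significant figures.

0.1584/0.03791 = 4.1783
0.01679/0.7755 = 0.021651
0.2104/0.7456 = 0.28219
R_total = 0.12 + 4.1783 + 0.191 + 0.021651 + 0.28219 + 0.034 = 4.8272 m²·K/W
Q = A·ΔT/R = 214.5 × 32.72 / 4.8272 = 1453.9 W

1454 W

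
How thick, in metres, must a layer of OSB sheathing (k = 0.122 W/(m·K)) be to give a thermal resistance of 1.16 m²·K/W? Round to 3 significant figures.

L = R·k = 1.16 × 0.122 = 0.1415 m

0.142 m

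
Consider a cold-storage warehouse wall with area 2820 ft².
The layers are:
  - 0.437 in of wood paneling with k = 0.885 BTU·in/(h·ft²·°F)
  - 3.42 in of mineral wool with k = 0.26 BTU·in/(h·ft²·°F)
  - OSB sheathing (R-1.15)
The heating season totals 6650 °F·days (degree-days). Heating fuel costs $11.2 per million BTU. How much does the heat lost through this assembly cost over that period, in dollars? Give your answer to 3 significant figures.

0.437/0.885 = 0.4938
3.42/0.26 = 13.15
R_total = 0.4938 + 13.15 + 1.15 = 14.8 ft²·°F·h/BTU
E = A × HDD × 24 / R = 2820 × 6650 × 24 / 14.8 = 30420000 BTU
Cost = 30420000/10⁶ × 11.2 = $340.6

341 dollars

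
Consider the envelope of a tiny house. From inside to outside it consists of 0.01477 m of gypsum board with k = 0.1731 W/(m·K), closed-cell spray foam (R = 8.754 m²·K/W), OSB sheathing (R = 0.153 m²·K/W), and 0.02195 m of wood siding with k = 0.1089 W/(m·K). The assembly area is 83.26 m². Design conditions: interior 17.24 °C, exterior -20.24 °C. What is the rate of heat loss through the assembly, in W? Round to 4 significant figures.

0.01477/0.1731 = 0.085326
0.02195/0.1089 = 0.20156
R_total = 0.085326 + 8.754 + 0.153 + 0.20156 = 9.1939 m²·K/W
Q = A·ΔT/R = 83.26 × (17.24 − (-20.24)) / 9.1939 = 339.42 W

339.4 W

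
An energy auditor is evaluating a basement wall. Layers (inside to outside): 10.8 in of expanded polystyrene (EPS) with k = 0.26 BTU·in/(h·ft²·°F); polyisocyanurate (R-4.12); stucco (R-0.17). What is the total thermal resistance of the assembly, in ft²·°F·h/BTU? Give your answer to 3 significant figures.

10.8/0.26 = 41.54
R_total = 41.54 + 4.12 + 0.17 = 45.83 ft²·°F·h/BTU

45.8 ft²·°F·h/BTU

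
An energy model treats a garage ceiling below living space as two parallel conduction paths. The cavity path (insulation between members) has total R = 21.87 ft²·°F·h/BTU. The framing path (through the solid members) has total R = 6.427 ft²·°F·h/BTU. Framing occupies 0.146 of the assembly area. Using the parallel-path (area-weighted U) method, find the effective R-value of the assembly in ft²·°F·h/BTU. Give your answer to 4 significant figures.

16.19 ft²·°F·h/BTU

U_eff = 0.854/21.87 + 0.146/6.427 = 0.039049 + 0.022717 = 0.061766
R_eff = 1/U_eff = 16.19 ft²·°F·h/BTU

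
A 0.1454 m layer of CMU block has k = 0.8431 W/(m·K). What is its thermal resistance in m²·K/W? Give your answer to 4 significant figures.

0.1725 m²·K/W

R = L/k = 0.1454/0.8431 = 0.17246 m²·K/W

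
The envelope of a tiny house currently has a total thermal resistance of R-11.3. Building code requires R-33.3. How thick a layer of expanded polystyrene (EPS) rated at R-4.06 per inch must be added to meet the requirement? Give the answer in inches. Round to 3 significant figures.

5.42 in

ΔR = 33.3 − 11.3 = 22 ft²·°F·h/BTU
L = ΔR / (R/in) = 22/4.06 = 5.419 in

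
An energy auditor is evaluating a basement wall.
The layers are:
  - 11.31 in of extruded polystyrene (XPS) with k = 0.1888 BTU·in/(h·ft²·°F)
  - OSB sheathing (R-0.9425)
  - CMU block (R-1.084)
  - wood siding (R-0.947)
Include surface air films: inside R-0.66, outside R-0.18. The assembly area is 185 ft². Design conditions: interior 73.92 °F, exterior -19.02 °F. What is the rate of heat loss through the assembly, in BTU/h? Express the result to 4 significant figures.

11.31/0.1888 = 59.905
R_total = 0.66 + 59.905 + 0.9425 + 1.084 + 0.947 + 0.18 = 63.718 ft²·°F·h/BTU
Q = A·ΔT/R = 185 × (73.92 − (-19.02)) / 63.718 = 269.84 BTU/h

269.8 BTU/h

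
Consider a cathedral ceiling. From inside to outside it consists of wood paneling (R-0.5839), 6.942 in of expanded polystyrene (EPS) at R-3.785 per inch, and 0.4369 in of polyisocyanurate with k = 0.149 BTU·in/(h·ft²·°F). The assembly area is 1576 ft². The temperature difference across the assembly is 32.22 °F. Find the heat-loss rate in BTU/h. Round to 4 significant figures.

1704 BTU/h

6.942 × 3.785 = 26.275
0.4369/0.149 = 2.9322
R_total = 0.5839 + 26.275 + 2.9322 = 29.792 ft²·°F·h/BTU
Q = A·ΔT/R = 1576 × 32.22 / 29.792 = 1704.5 BTU/h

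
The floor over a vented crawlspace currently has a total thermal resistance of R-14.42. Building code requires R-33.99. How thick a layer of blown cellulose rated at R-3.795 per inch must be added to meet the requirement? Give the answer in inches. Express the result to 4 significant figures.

ΔR = 33.99 − 14.42 = 19.57 ft²·°F·h/BTU
L = ΔR / (R/in) = 19.57/3.795 = 5.1568 in

5.157 in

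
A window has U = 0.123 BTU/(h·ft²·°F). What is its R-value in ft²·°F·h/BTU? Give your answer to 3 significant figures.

R = 1/U = 1/0.123 = 8.13

8.13 ft²·°F·h/BTU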